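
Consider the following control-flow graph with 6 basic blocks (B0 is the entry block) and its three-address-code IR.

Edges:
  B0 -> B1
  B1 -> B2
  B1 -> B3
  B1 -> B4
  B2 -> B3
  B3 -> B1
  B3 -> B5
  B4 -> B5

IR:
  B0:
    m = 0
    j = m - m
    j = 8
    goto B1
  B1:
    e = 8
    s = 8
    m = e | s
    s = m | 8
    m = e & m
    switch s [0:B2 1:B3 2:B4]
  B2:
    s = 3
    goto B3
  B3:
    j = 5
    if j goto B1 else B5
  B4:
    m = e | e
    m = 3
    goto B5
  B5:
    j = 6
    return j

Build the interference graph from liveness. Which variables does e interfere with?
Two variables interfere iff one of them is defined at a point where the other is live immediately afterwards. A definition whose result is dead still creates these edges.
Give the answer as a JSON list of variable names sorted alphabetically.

Answer: ["m", "s"]

Analysis:
Per-block:
  B0: def={j,m} ue=∅
  B1: def={e,m,s} ue=∅
  B2: def={s} ue=∅
  B3: def={j} ue=∅
  B4: def={m} ue={e}
  B5: def={j} ue=∅

Backward fixpoint:
  B0 li=∅ lo=∅
  B1 li=∅ lo={e}
  B2 li=∅ lo=∅
  B3 li=∅ lo=∅
  B4 li={e} lo=∅
  B5 li=∅ lo=∅

Interfere edges:
  e↔{m,s}
  j↔∅
  m↔{e,s}
  s↔{e,m}

N(e) = ["m", "s"]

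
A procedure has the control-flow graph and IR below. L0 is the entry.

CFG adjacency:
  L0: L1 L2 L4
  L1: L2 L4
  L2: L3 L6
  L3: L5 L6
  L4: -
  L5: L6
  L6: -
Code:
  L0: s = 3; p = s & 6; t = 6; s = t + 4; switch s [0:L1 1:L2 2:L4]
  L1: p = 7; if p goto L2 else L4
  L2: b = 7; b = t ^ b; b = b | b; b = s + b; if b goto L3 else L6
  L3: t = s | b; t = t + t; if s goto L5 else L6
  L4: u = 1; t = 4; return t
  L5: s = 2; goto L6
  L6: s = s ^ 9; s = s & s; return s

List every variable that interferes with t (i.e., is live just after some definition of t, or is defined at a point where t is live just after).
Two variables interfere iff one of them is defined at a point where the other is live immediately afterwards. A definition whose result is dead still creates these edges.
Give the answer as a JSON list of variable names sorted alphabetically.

Answer: ["b", "p", "s"]

Derivation:
Per-block:
  L0: def={p,s,t} ue=∅
  L1: def={p} ue=∅
  L2: def={b} ue={s,t}
  L3: def={t} ue={b,s}
  L4: def={t,u} ue=∅
  L5: def={s} ue=∅
  L6: def={s} ue={s}

Live sets:
  live L0: ∅→{s,t}
  live L1: {s,t}→{s,t}
  live L2: {s,t}→{b,s}
  live L3: {b,s}→{s}
  live L4: ∅→∅
  live L5: ∅→{s}
  live L6: {s}→∅

Interfere edges:
  b — {s,t}
  p — {s,t}
  s — {b,p,t}
  t — {b,p,s}
  u — ∅

N(t) = ["b", "p", "s"]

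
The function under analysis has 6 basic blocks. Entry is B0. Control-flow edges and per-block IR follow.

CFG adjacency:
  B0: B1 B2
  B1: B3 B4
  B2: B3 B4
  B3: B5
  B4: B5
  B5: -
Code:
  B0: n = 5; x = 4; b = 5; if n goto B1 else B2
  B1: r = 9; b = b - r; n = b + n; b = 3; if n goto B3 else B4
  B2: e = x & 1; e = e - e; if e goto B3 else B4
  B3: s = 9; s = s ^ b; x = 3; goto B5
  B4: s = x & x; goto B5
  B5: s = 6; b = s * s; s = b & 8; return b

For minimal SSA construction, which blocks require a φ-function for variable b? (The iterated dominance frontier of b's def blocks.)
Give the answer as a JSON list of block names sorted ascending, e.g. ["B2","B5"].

Answer: ["B3", "B4", "B5"]

Analysis:
idom tree: B1←B0 B2←B0 B3←B0 B4←B0 B5←B0
Dom at joins:
  B3: preds {B1,B2}: {B0,B1} ∩ {B0,B2} = {B0}; idom=B0
  B4: preds {B1,B2}: {B0,B1} ∩ {B0,B2} = {B0}; idom=B0
  B5: preds {B3,B4}: {B0,B3} ∩ {B0,B4} = {B0}; idom=B0

Frontier:
  B3←B1: walk B1 to B0
  B3←B2: walk B2 to B0
  B4←B1: walk B1 to B0
  B4←B2: walk B2 to B0
  B5←B3: walk B3 to B0
  B5←B4: walk B4 to B0
  DF(B0)=∅
  DF(B1)={B3,B4}
  DF(B2)={B3,B4}
  DF(B3)={B5}
  DF(B4)={B5}
  DF(B5)=∅

φ for b: defs {B0,B1,B5}
  DF⁺ = {B3,B4,B5}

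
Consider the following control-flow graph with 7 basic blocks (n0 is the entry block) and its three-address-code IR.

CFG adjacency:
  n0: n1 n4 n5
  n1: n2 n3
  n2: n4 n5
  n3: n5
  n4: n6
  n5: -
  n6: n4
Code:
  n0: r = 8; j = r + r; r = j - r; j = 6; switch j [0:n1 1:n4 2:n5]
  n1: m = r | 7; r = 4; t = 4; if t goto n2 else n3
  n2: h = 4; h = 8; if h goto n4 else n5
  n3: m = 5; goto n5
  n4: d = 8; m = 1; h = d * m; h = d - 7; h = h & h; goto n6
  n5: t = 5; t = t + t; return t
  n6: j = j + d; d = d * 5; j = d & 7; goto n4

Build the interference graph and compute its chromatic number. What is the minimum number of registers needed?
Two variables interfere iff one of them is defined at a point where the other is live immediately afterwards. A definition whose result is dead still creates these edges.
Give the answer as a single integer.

Block summaries:
  n0 def {j,r} use ∅
  n1 def {m,r,t} use {r}
  n2 def {h} use ∅
  n3 def {m} use ∅
  n4 def {d,h,m} use ∅
  n5 def {t} use ∅
  n6 def {d,j} use {d,j}

Liveness:
  live n0: ∅→{j,r}
  live n1: {j,r}→{j}
  live n2: {j}→{j}
  live n3: ∅→∅
  live n4: {j}→{d,j}
  live n5: ∅→∅
  live n6: {d,j}→{j}

Interfere edges:
  d — {h,j,m}
  h — {d,j}
  j — {d,h,m,r,t}
  m — {d,j}
  r — {j}
  t — {j}

Colouring:
  {d,h,j} pairwise interfere (3-clique) ⇒ χ ≥ 3
  3-colouring: c0={j}  c1={d,r,t}  c2={h,m}
  χ = 3

Answer: 3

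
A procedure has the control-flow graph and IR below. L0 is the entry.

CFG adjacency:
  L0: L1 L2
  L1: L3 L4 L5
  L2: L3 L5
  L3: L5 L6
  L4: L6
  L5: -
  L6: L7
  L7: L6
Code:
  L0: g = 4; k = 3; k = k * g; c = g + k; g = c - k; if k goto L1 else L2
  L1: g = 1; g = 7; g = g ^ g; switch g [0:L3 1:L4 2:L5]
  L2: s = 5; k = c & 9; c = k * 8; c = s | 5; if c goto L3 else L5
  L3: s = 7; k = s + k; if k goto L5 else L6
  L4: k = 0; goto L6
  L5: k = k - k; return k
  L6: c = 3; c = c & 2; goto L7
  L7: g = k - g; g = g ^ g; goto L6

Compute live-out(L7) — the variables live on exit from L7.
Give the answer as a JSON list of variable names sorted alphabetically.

Answer: ["g", "k"]

Analysis:
Per-block:
  L0 def {c,g,k} use ∅
  L1 def {g} use ∅
  L2 def {c,k,s} use {c}
  L3 def {k,s} use {k}
  L4 def {k} use ∅
  L5 def {k} use {k}
  L6 def {c} use ∅
  L7 def {g} use {g,k}

Liveness:
  live L0: ∅→{c,g,k}
  live L1: {k}→{g,k}
  live L2: {c,g}→{g,k}
  live L3: {g,k}→{g,k}
  live L4: {g}→{g,k}
  live L5: {k}→∅
  live L6: {g,k}→{g,k}
  live L7: {g,k}→{g,k}

live-out(L7) = ["g", "k"]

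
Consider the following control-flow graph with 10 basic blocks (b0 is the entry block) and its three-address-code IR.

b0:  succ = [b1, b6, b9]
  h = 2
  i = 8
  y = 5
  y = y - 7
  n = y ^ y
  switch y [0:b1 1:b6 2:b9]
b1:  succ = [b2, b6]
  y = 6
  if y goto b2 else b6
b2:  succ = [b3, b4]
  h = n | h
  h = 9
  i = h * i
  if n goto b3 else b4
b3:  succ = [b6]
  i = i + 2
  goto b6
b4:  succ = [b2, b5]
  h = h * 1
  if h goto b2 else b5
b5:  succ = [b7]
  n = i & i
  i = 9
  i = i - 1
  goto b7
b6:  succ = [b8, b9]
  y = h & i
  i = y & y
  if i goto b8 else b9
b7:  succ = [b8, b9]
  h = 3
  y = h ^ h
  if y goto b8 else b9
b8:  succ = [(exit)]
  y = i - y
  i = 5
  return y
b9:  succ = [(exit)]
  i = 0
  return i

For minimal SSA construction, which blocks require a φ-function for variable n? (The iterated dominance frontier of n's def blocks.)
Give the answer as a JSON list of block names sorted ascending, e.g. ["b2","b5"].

Answer: ["b8", "b9"]

Working:
idom tree: b1←b0 b2←b1 b3←b2 b4←b2 b5←b4 b6←b0 b7←b5 b8←b0 b9←b0
Join-block Dom:
  b2: preds {b1,b4}: {b0,b1} ∩ {b0,b1,b2,b4} = {b0,b1}; idom=b1
  b6: preds {b0,b1,b3}: {b0} ∩ {b0,b1} ∩ {b0,b1,b2,b3} = {b0}; idom=b0
  b8: preds {b6,b7}: {b0,b6} ∩ {b0,b1,b2,b4,b5,b7} = {b0}; idom=b0
  b9: preds {b0,b6,b7}: {b0} ∩ {b0,b6} ∩ {b0,b1,b2,b4,b5,b7} = {b0}; idom=b0

Frontier:
  join b2 pred b1: · stop@b1
  join b2 pred b4: b4→b2 stop@b1
  join b6 pred b0: · stop@b0
  join b6 pred b1: b1 stop@b0
  join b6 pred b3: b3→b2→b1 stop@b0
  join b8 pred b6: b6 stop@b0
  join b8 pred b7: b7→b5→b4→b2→b1 stop@b0
  join b9 pred b0: · stop@b0
  join b9 pred b6: b6 stop@b0
  join b9 pred b7: b7→b5→b4→b2→b1 stop@b0
  DF(b0)=∅
  DF(b1)={b6,b8,b9}
  DF(b2)={b2,b6,b8,b9}
  DF(b3)={b6}
  DF(b4)={b2,b8,b9}
  DF(b5)={b8,b9}
  DF(b6)={b8,b9}
  DF(b7)={b8,b9}
  DF(b8)=∅
  DF(b9)=∅

φ for n: defs {b0,b5}
  DF⁺ = {b8,b9}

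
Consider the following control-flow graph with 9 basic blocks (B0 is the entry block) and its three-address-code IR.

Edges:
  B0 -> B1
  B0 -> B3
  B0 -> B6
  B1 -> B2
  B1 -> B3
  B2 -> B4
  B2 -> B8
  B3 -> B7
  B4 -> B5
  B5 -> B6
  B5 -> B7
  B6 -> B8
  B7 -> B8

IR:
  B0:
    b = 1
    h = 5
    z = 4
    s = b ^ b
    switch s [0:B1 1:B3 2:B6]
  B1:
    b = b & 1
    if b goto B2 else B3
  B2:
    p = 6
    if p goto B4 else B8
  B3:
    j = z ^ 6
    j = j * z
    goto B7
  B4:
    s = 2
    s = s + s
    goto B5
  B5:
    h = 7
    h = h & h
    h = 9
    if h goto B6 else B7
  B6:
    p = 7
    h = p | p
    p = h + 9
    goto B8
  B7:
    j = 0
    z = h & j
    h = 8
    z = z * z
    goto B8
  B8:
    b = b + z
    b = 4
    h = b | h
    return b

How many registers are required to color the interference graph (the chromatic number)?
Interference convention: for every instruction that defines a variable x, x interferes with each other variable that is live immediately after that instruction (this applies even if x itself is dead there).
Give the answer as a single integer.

Answer: 4

Working:
def/use:
  B0: {b,h,s,z} / ∅
  B1: {b} / {b}
  B2: {p} / ∅
  B3: {j} / {z}
  B4: {s} / ∅
  B5: {h} / ∅
  B6: {h,p} / ∅
  B7: {h,j,z} / {h}
  B8: {b,h} / {b,h,z}

Live sets:
  B0: in=∅ out={b,h,z}
  B1: in={b,h,z} out={b,h,z}
  B2: in={b,h,z} out={b,h,z}
  B3: in={b,h,z} out={b,h}
  B4: in={b,z} out={b,z}
  B5: in={b,z} out={b,h,z}
  B6: in={b,z} out={b,h,z}
  B7: in={b,h} out={b,h,z}
  B8: in={b,h,z} out=∅

Interfere edges:
  b — {h,j,p,s,z}
  h — {b,j,p,s,z}
  j — {b,h,z}
  p — {b,h,z}
  s — {b,h,z}
  z — {b,h,j,p,s}

Colouring:
  {b,h,j,z} pairwise interfere (4-clique) ⇒ χ ≥ 4
  4-colouring: c0={b}  c1={h}  c2={z}  c3={j,p,s}
  χ = 4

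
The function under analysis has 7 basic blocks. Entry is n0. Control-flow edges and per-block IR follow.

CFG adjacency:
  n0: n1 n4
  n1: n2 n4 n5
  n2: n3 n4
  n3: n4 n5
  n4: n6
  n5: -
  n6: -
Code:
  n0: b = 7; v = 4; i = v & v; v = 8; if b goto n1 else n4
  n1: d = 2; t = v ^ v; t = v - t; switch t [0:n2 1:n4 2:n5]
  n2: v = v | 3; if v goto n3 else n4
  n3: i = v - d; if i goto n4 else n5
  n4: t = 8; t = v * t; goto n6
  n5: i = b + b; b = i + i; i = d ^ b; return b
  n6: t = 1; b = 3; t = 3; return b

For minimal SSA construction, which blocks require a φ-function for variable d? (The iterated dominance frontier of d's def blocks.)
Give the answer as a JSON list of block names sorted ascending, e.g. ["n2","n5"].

Answer: ["n4"]

Analysis:
idom tree: n1←n0 n2←n1 n3←n2 n4←n0 n5←n1 n6←n4
Dom∩ at merges:
  n4: preds {n0,n1,n2,n3}: {n0} ∩ {n0,n1} ∩ {n0,n1,n2} ∩ {n0,n1,n2,n3} = {n0}; idom=n0
  n5: preds {n1,n3}: {n0,n1} ∩ {n0,n1,n2,n3} = {n0,n1}; idom=n1

Frontier:
  n4←n0: walk · to n0
  n4←n1: walk n1 to n0
  n4←n2: walk n2→n1 to n0
  n4←n3: walk n3→n2→n1 to n0
  n5←n1: walk · to n1
  n5←n3: walk n3→n2 to n1
  DF(n0)=∅
  DF(n1)={n4}
  DF(n2)={n4,n5}
  DF(n3)={n4,n5}
  DF(n4)=∅
  DF(n5)=∅
  DF(n6)=∅

φ for d: defs {n1}
  DF⁺ = {n4}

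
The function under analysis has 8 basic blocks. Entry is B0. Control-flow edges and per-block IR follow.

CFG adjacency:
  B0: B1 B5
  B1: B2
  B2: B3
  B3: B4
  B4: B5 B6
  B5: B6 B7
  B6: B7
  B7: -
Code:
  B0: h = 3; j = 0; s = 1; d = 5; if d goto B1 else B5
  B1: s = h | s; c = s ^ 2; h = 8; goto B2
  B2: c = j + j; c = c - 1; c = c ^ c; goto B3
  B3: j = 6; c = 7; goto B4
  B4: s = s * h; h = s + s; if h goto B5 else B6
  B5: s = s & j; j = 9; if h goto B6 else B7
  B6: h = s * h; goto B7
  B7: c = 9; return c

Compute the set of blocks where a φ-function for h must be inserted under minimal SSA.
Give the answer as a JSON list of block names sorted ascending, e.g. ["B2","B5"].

Answer: ["B5", "B6", "B7"]

Derivation:
idom tree: B1←B0 B2←B1 B3←B2 B4←B3 B5←B0 B6←B0 B7←B0
Dom at joins:
  B5: preds {B0,B4}: {B0} ∩ {B0,B1,B2,B3,B4} = {B0}; idom=B0
  B6: preds {B4,B5}: {B0,B1,B2,B3,B4} ∩ {B0,B5} = {B0}; idom=B0
  B7: preds {B5,B6}: {B0,B5} ∩ {B0,B6} = {B0}; idom=B0

DF walk-up:
  B5←B0: walk · to B0
  B5←B4: walk B4→B3→B2→B1 to B0
  B6←B4: walk B4→B3→B2→B1 to B0
  B6←B5: walk B5 to B0
  B7←B5: walk B5 to B0
  B7←B6: walk B6 to B0
  B0: DF=∅
  B1: DF={B5,B6}
  B2: DF={B5,B6}
  B3: DF={B5,B6}
  B4: DF={B5,B6}
  B5: DF={B6,B7}
  B6: DF={B7}
  B7: DF=∅

φ for h: defs {B0,B1,B4,B6}
  DF⁺ = {B5,B6,B7}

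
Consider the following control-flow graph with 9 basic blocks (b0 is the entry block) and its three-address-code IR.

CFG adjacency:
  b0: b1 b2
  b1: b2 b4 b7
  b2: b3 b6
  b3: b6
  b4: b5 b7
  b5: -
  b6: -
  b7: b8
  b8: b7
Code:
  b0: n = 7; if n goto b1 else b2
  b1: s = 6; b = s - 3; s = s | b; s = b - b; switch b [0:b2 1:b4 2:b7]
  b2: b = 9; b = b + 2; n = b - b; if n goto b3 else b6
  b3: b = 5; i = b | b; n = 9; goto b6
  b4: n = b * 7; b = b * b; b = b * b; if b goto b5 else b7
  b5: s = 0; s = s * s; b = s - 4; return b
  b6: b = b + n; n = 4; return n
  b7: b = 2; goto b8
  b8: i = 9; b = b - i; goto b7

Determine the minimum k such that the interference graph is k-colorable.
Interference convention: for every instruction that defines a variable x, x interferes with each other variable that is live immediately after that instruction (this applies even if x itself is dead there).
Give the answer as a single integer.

Answer: 2

Derivation:
Block summaries:
  b0: def={n} ue=∅
  b1: def={b,s} ue=∅
  b2: def={b,n} ue=∅
  b3: def={b,i,n} ue=∅
  b4: def={b,n} ue={b}
  b5: def={b,s} ue=∅
  b6: def={b,n} ue={b,n}
  b7: def={b} ue=∅
  b8: def={b,i} ue={b}

Live sets:
  b0: in=∅ out=∅
  b1: in=∅ out={b}
  b2: in=∅ out={b,n}
  b3: in=∅ out={b,n}
  b4: in={b} out=∅
  b5: in=∅ out=∅
  b6: in={b,n} out=∅
  b7: in=∅ out={b}
  b8: in={b} out=∅

Interference:
  b — {i,n,s}
  i — {b}
  n — {b}
  s — {b}

Colouring:
  lower bound: {b,i} mutually conflict ⇒ χ ≥ 2
  2-colouring: c0={b}  c1={i,n,s}
  χ = 2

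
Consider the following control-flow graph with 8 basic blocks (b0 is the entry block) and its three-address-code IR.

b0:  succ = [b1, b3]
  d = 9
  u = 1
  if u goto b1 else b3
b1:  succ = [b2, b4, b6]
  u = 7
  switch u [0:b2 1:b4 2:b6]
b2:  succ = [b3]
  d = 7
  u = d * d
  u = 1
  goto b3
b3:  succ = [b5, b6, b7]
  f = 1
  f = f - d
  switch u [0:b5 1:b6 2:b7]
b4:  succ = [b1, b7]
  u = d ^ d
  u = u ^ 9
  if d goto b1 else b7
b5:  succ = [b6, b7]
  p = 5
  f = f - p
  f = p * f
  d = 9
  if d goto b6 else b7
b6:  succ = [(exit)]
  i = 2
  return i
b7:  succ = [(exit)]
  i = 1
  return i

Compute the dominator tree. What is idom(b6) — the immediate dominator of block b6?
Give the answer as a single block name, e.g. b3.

idom tree: b1←b0 b2←b1 b3←b0 b4←b1 b5←b3 b6←b0 b7←b0
Dom∩ at merges:
  b1: preds {b0,b4}: {b0} ∩ {b0,b1,b4} = {b0}; idom=b0
  b3: preds {b0,b2}: {b0} ∩ {b0,b1,b2} = {b0}; idom=b0
  b6: preds {b1,b3,b5}: {b0,b1} ∩ {b0,b3} ∩ {b0,b3,b5} = {b0}; idom=b0
  b7: preds {b3,b4,b5}: {b0,b3} ∩ {b0,b1,b4} ∩ {b0,b3,b5} = {b0}; idom=b0

idom(b6) = b0

Answer: b0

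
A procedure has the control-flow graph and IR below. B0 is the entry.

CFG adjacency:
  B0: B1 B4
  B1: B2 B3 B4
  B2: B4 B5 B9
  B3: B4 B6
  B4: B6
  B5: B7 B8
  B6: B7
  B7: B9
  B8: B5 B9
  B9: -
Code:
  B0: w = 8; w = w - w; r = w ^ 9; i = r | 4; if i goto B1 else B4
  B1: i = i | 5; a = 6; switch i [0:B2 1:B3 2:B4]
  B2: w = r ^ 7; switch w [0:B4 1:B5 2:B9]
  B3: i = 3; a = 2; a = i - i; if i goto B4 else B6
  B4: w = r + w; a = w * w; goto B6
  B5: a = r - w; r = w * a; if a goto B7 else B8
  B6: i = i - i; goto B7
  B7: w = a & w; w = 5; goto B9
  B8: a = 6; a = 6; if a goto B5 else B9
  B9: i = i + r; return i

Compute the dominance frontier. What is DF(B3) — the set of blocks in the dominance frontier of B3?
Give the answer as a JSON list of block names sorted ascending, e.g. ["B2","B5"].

idom tree: B1←B0 B2←B1 B3←B1 B4←B0 B5←B2 B6←B0 B7←B0 B8←B5 B9←B0
Join-block Dom:
  B4: preds {B0,B1,B2,B3}: {B0} ∩ {B0,B1} ∩ {B0,B1,B2} ∩ {B0,B1,B3} = {B0}; idom=B0
  B5: preds {B2,B8}: {B0,B1,B2} ∩ {B0,B1,B2,B5,B8} = {B0,B1,B2}; idom=B2
  B6: preds {B3,B4}: {B0,B1,B3} ∩ {B0,B4} = {B0}; idom=B0
  B7: preds {B5,B6}: {B0,B1,B2,B5} ∩ {B0,B6} = {B0}; idom=B0
  B9: preds {B2,B7,B8}: {B0,B1,B2} ∩ {B0,B7} ∩ {B0,B1,B2,B5,B8} = {B0}; idom=B0

DF derivation:
  join B4 pred B0: · stop@B0
  join B4 pred B1: B1 stop@B0
  join B4 pred B2: B2→B1 stop@B0
  join B4 pred B3: B3→B1 stop@B0
  join B5 pred B2: · stop@B2
  join B5 pred B8: B8→B5 stop@B2
  join B6 pred B3: B3→B1 stop@B0
  join B6 pred B4: B4 stop@B0
  join B7 pred B5: B5→B2→B1 stop@B0
  join B7 pred B6: B6 stop@B0
  join B9 pred B2: B2→B1 stop@B0
  join B9 pred B7: B7 stop@B0
  join B9 pred B8: B8→B5→B2→B1 stop@B0
  DF(B0)=∅
  DF(B1)={B4,B6,B7,B9}
  DF(B2)={B4,B7,B9}
  DF(B3)={B4,B6}
  DF(B4)={B6}
  DF(B5)={B5,B7,B9}
  DF(B6)={B7}
  DF(B7)={B9}
  DF(B8)={B5,B9}
  DF(B9)=∅

DF(B3) = ["B4", "B6"]

Answer: ["B4", "B6"]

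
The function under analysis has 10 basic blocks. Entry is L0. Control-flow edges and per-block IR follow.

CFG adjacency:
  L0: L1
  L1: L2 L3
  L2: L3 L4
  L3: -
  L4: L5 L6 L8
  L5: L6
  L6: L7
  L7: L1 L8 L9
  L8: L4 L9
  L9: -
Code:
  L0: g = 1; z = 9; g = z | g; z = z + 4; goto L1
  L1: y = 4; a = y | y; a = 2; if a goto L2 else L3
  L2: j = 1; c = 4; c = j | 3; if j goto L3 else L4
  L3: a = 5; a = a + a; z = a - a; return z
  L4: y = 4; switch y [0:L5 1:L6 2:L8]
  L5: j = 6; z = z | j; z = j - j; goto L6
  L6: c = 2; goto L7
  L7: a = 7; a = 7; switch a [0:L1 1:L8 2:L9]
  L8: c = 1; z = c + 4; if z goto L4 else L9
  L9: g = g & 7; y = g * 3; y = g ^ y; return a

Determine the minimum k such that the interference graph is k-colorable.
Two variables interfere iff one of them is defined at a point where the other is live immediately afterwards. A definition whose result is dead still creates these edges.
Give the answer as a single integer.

Per-block:
  L0: def={g,z} ue=∅
  L1: def={a,y} ue=∅
  L2: def={c,j} ue=∅
  L3: def={a,z} ue=∅
  L4: def={y} ue=∅
  L5: def={j,z} ue={z}
  L6: def={c} ue=∅
  L7: def={a} ue=∅
  L8: def={c,z} ue=∅
  L9: def={g,y} ue={a,g}

Liveness:
  L0: in=∅ out={g,z}
  L1: in={g,z} out={a,g,z}
  L2: in={a,g,z} out={a,g,z}
  L3: in=∅ out=∅
  L4: in={a,g,z} out={a,g,z}
  L5: in={g,z} out={g,z}
  L6: in={g,z} out={g,z}
  L7: in={g,z} out={a,g,z}
  L8: in={a,g} out={a,g,z}
  L9: in={a,g} out=∅

Interference:
  a — {c,g,j,y,z}
  c — {a,g,j,z}
  g — {a,c,j,y,z}
  j — {a,c,g,z}
  y — {a,g,z}
  z — {a,c,g,j,y}

Colouring:
  lower bound: {a,c,g,j,z} mutually conflict ⇒ χ ≥ 5
  5-colouring: r0={a}  r1={g}  r2={z}  r3={c,y}  r4={j}
  χ = 5

Answer: 5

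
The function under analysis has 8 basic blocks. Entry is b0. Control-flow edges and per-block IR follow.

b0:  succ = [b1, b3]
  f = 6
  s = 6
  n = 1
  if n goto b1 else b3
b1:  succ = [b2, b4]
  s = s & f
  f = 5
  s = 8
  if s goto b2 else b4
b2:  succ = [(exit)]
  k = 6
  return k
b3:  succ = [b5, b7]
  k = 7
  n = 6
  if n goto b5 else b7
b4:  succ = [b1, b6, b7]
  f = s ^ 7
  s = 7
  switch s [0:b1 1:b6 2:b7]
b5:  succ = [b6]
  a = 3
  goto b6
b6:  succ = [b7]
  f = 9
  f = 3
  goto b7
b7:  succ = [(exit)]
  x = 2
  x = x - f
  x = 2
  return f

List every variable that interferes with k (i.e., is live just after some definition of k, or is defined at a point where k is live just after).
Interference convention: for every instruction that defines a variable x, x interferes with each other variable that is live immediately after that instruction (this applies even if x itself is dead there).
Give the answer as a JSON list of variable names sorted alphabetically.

Answer: ["f"]

Working:
Block summaries:
  b0: {f,n,s} / ∅
  b1: {f,s} / {f,s}
  b2: {k} / ∅
  b3: {k,n} / ∅
  b4: {f,s} / {s}
  b5: {a} / ∅
  b6: {f} / ∅
  b7: {x} / {f}

Backward fixpoint:
  b0 li=∅ lo={f,s}
  b1 li={f,s} lo={s}
  b2 li=∅ lo=∅
  b3 li={f} lo={f}
  b4 li={s} lo={f,s}
  b5 li=∅ lo=∅
  b6 li=∅ lo={f}
  b7 li={f} lo=∅

Interfere edges:
  a: ∅
  f: {k,n,s,x}
  k: {f}
  n: {f,s}
  s: {f,n}
  x: {f}

N(k) = ["f"]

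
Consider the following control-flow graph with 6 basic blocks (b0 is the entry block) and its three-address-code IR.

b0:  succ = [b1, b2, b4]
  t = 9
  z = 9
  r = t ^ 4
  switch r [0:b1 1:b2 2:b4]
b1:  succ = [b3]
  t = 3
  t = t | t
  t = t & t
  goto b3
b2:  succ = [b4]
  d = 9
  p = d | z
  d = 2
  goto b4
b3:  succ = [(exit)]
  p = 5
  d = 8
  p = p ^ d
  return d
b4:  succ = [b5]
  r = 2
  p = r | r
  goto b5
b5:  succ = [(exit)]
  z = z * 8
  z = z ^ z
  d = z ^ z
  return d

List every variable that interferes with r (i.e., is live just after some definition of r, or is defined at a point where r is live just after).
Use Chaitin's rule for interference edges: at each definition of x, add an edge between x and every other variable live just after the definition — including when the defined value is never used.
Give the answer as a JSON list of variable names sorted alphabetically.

Answer: ["z"]

Working:
def/use:
  b0: def={r,t,z} ue=∅
  b1: def={t} ue=∅
  b2: def={d,p} ue={z}
  b3: def={d,p} ue=∅
  b4: def={p,r} ue=∅
  b5: def={d,z} ue={z}

Liveness:
  b0: in=∅ out={z}
  b1: in=∅ out=∅
  b2: in={z} out={z}
  b3: in=∅ out=∅
  b4: in={z} out={z}
  b5: in={z} out=∅

Interfere edges:
  d↔{p,z}
  p↔{d,z}
  r↔{z}
  t↔{z}
  z↔{d,p,r,t}

N(r) = ["z"]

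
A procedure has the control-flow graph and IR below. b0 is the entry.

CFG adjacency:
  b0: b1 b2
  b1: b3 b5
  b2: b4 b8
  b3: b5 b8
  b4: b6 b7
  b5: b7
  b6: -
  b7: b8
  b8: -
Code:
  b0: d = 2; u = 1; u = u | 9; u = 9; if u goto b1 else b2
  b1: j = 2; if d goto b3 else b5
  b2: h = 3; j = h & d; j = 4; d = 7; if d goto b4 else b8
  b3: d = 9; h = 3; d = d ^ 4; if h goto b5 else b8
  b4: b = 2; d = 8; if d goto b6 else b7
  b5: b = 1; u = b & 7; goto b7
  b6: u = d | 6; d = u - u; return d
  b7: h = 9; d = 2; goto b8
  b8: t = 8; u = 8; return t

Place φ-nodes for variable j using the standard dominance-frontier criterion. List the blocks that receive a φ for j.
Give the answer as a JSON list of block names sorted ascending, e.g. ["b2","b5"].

idom tree: b1←b0 b2←b0 b3←b1 b4←b2 b5←b1 b6←b4 b7←b0 b8←b0
Dom at joins:
  b5: preds {b1,b3}: {b0,b1} ∩ {b0,b1,b3} = {b0,b1}; idom=b1
  b7: preds {b4,b5}: {b0,b2,b4} ∩ {b0,b1,b5} = {b0}; idom=b0
  b8: preds {b2,b3,b7}: {b0,b2} ∩ {b0,b1,b3} ∩ {b0,b7} = {b0}; idom=b0

DF walk-up:
  join b5 pred b1: · stop@b1
  join b5 pred b3: b3 stop@b1
  join b7 pred b4: b4→b2 stop@b0
  join b7 pred b5: b5→b1 stop@b0
  join b8 pred b2: b2 stop@b0
  join b8 pred b3: b3→b1 stop@b0
  join b8 pred b7: b7 stop@b0
  b0: DF=∅
  b1: DF={b7,b8}
  b2: DF={b7,b8}
  b3: DF={b5,b8}
  b4: DF={b7}
  b5: DF={b7}
  b6: DF=∅
  b7: DF={b8}
  b8: DF=∅

φ for j: defs {b1,b2}
  DF⁺ = {b7,b8}

Answer: ["b7", "b8"]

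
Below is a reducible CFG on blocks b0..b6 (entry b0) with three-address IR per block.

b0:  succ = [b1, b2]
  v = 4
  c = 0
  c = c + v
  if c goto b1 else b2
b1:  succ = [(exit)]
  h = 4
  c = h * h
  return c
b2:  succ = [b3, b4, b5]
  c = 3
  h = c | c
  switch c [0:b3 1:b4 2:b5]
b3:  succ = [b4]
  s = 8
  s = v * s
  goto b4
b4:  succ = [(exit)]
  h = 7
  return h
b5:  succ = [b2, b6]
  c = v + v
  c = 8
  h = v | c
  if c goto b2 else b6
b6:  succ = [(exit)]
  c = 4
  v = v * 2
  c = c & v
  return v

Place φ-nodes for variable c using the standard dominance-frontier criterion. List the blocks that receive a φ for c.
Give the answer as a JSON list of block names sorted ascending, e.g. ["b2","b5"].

Answer: ["b2"]

Derivation:
idom tree: b1←b0 b2←b0 b3←b2 b4←b2 b5←b2 b6←b5
Dom at joins:
  b2: preds {b0,b5}: {b0} ∩ {b0,b2,b5} = {b0}; idom=b0
  b4: preds {b2,b3}: {b0,b2} ∩ {b0,b2,b3} = {b0,b2}; idom=b2

Frontier:
  b2←b0: walk · to b0
  b2←b5: walk b5→b2 to b0
  b4←b2: walk · to b2
  b4←b3: walk b3 to b2
  DF(b0)=∅
  DF(b1)=∅
  DF(b2)={b2}
  DF(b3)={b4}
  DF(b4)=∅
  DF(b5)={b2}
  DF(b6)=∅

φ for c: defs {b0,b1,b2,b5,b6}
  DF⁺ = {b2}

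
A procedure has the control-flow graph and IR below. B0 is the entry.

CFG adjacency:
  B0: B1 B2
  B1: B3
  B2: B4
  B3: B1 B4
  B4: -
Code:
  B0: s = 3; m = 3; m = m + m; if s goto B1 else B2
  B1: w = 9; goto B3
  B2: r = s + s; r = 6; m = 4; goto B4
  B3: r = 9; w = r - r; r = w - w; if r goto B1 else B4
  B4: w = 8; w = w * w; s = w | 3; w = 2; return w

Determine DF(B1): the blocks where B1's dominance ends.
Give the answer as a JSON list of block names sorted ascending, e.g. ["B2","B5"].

Answer: ["B1", "B4"]

Working:
idom tree: B1←B0 B2←B0 B3←B1 B4←B0
Dom at joins:
  B1: preds {B0,B3}: {B0} ∩ {B0,B1,B3} = {B0}; idom=B0
  B4: preds {B2,B3}: {B0,B2} ∩ {B0,B1,B3} = {B0}; idom=B0

DF derivation:
  join B1 pred B0: · stop@B0
  join B1 pred B3: B3→B1 stop@B0
  join B4 pred B2: B2 stop@B0
  join B4 pred B3: B3→B1 stop@B0
  B0 → ∅
  B1 → {B1,B4}
  B2 → {B4}
  B3 → {B1,B4}
  B4 → ∅

DF(B1) = ["B1", "B4"]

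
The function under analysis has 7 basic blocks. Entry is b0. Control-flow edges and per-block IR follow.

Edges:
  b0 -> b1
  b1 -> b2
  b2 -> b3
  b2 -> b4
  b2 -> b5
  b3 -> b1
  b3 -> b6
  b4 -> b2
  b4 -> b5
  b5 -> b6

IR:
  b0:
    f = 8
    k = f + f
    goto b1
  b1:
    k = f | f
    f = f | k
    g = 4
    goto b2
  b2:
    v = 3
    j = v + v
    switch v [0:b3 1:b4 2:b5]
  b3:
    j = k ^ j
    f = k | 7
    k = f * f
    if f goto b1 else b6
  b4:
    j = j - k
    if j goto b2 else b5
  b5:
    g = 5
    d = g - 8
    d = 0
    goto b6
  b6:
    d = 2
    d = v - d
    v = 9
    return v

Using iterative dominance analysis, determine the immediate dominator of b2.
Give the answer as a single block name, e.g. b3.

Answer: b1

Working:
idom tree: b1←b0 b2←b1 b3←b2 b4←b2 b5←b2 b6←b2
Dom at joins:
  b1: preds {b0,b3}: {b0} ∩ {b0,b1,b2,b3} = {b0}; idom=b0
  b2: preds {b1,b4}: {b0,b1} ∩ {b0,b1,b2,b4} = {b0,b1}; idom=b1
  b5: preds {b2,b4}: {b0,b1,b2} ∩ {b0,b1,b2,b4} = {b0,b1,b2}; idom=b2
  b6: preds {b3,b5}: {b0,b1,b2,b3} ∩ {b0,b1,b2,b5} = {b0,b1,b2}; idom=b2

idom(b2) = b1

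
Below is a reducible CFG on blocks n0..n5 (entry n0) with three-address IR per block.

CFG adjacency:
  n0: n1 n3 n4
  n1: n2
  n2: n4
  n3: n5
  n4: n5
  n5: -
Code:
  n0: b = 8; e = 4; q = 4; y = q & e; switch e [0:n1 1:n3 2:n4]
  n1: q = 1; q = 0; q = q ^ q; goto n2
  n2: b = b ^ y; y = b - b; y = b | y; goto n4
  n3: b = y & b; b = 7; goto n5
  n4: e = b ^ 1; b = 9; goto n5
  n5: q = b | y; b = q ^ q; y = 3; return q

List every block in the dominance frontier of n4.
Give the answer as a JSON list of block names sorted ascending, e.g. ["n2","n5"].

Answer: ["n5"]

Working:
idom tree: n1←n0 n2←n1 n3←n0 n4←n0 n5←n0
Dom at joins:
  n4: preds {n0,n2}: {n0} ∩ {n0,n1,n2} = {n0}; idom=n0
  n5: preds {n3,n4}: {n0,n3} ∩ {n0,n4} = {n0}; idom=n0

DF derivation:
  join n4 pred n0: · stop@n0
  join n4 pred n2: n2→n1 stop@n0
  join n5 pred n3: n3 stop@n0
  join n5 pred n4: n4 stop@n0
  DF(n0)=∅
  DF(n1)={n4}
  DF(n2)={n4}
  DF(n3)={n5}
  DF(n4)={n5}
  DF(n5)=∅

DF(n4) = ["n5"]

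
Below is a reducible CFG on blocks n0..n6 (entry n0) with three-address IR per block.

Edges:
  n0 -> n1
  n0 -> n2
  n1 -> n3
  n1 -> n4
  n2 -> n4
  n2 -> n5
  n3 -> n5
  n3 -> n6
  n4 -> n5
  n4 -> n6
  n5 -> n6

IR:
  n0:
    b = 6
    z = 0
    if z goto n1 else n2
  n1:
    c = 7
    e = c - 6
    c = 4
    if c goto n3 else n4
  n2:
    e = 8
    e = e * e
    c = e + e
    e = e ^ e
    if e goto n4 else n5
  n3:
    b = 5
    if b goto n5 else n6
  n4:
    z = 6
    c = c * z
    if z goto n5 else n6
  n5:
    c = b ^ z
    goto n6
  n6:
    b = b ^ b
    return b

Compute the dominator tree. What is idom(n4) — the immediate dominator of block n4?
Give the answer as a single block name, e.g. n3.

Answer: n0

Analysis:
idom tree: n1←n0 n2←n0 n3←n1 n4←n0 n5←n0 n6←n0
Join-block Dom:
  n4: preds {n1,n2}: {n0,n1} ∩ {n0,n2} = {n0}; idom=n0
  n5: preds {n2,n3,n4}: {n0,n2} ∩ {n0,n1,n3} ∩ {n0,n4} = {n0}; idom=n0
  n6: preds {n3,n4,n5}: {n0,n1,n3} ∩ {n0,n4} ∩ {n0,n5} = {n0}; idom=n0

idom(n4) = n0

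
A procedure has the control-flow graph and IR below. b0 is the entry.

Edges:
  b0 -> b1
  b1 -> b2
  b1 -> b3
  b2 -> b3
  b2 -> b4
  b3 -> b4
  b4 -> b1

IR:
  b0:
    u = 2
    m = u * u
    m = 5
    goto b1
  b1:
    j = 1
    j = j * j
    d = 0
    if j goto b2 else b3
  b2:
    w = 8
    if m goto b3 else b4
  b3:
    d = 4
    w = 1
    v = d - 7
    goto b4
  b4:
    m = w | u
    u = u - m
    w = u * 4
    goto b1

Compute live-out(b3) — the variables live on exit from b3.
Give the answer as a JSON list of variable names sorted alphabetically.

Answer: ["u", "w"]

Derivation:
Per-block:
  b0 def {m,u} use ∅
  b1 def {d,j} use ∅
  b2 def {w} use {m}
  b3 def {d,v,w} use ∅
  b4 def {m,u,w} use {u,w}

Liveness:
  b0: in=∅ out={m,u}
  b1: in={m,u} out={m,u}
  b2: in={m,u} out={u,w}
  b3: in={u} out={u,w}
  b4: in={u,w} out={m,u}

live-out(b3) = ["u", "w"]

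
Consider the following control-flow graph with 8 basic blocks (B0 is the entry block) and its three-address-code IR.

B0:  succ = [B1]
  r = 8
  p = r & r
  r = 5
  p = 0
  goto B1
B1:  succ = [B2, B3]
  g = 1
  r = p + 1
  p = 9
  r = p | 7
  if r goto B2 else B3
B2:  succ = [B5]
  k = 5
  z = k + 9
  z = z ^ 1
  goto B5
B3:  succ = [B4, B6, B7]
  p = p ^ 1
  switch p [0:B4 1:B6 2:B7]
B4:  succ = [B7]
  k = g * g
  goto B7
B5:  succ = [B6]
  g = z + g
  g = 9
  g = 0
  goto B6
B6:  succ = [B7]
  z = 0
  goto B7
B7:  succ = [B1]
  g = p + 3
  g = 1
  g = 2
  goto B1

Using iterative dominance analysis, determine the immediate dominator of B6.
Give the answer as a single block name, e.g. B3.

idom tree: B1←B0 B2←B1 B3←B1 B4←B3 B5←B2 B6←B1 B7←B1
Dom at joins:
  B1: preds {B0,B7}: {B0} ∩ {B0,B1,B7} = {B0}; idom=B0
  B6: preds {B3,B5}: {B0,B1,B3} ∩ {B0,B1,B2,B5} = {B0,B1}; idom=B1
  B7: preds {B3,B4,B6}: {B0,B1,B3} ∩ {B0,B1,B3,B4} ∩ {B0,B1,B6} = {B0,B1}; idom=B1

idom(B6) = B1

Answer: B1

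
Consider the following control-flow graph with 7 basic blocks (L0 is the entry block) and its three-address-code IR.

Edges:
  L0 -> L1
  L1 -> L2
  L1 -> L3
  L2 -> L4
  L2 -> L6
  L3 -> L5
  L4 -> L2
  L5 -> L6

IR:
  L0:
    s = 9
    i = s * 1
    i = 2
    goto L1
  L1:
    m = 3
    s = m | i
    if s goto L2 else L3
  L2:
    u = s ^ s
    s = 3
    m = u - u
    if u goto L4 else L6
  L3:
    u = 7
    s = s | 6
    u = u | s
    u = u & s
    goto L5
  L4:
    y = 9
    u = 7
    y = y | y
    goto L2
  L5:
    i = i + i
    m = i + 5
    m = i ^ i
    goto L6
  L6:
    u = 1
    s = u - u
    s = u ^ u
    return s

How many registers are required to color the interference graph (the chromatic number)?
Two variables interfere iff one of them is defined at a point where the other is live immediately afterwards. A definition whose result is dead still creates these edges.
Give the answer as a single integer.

Block summaries:
  L0 def {i,s} use ∅
  L1 def {m,s} use {i}
  L2 def {m,s,u} use {s}
  L3 def {s,u} use {s}
  L4 def {u,y} use ∅
  L5 def {i,m} use {i}
  L6 def {s,u} use ∅

Backward fixpoint:
  live L0: ∅→{i}
  live L1: {i}→{i,s}
  live L2: {s}→{s}
  live L3: {i,s}→{i}
  live L4: {s}→{s}
  live L5: {i}→∅
  live L6: ∅→∅

Interfere edges:
  i: {m,s,u}
  m: {i,s,u}
  s: {i,m,u,y}
  u: {i,m,s,y}
  y: {s,u}

Chromatic number:
  clique {i,m,s,u} ⇒ need ≥ 4
  assign i→R2 m→R3 s→R0 u→R1 y→R2 — no edge inside a register ⇒ χ ≤ 4
  χ = 4

Answer: 4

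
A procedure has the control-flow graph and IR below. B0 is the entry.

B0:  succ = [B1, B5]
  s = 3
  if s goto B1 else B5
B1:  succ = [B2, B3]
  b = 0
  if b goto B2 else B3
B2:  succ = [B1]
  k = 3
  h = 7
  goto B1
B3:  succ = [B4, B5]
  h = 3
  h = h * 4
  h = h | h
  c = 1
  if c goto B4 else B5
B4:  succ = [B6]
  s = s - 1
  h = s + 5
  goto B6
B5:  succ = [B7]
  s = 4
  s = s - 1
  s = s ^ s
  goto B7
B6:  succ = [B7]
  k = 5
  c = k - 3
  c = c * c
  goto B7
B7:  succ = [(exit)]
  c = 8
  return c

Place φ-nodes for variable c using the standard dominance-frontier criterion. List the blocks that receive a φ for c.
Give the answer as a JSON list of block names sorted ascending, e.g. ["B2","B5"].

idom tree: B1←B0 B2←B1 B3←B1 B4←B3 B5←B0 B6←B4 B7←B0
Join-block Dom:
  B1: preds {B0,B2}: {B0} ∩ {B0,B1,B2} = {B0}; idom=B0
  B5: preds {B0,B3}: {B0} ∩ {B0,B1,B3} = {B0}; idom=B0
  B7: preds {B5,B6}: {B0,B5} ∩ {B0,B1,B3,B4,B6} = {B0}; idom=B0

Frontier:
  B1←B0: walk · to B0
  B1←B2: walk B2→B1 to B0
  B5←B0: walk · to B0
  B5←B3: walk B3→B1 to B0
  B7←B5: walk B5 to B0
  B7←B6: walk B6→B4→B3→B1 to B0
  B0: DF=∅
  B1: DF={B1,B5,B7}
  B2: DF={B1}
  B3: DF={B5,B7}
  B4: DF={B7}
  B5: DF={B7}
  B6: DF={B7}
  B7: DF=∅

φ for c: defs {B3,B6,B7}
  DF⁺ = {B5,B7}

Answer: ["B5", "B7"]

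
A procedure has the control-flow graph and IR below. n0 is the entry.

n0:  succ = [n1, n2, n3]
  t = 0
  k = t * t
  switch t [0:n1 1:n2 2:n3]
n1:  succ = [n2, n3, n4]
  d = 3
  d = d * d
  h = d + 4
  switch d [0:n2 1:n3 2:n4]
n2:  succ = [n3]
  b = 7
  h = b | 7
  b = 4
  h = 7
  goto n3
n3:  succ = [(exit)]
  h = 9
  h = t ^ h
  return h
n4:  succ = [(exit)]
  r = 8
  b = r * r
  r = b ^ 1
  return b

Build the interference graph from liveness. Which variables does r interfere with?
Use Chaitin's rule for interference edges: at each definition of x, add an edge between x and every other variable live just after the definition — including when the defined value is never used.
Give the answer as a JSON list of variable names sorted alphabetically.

Per-block:
  n0: def={k,t} ue=∅
  n1: def={d,h} ue=∅
  n2: def={b,h} ue=∅
  n3: def={h} ue={t}
  n4: def={b,r} ue=∅

Liveness:
  n0 li=∅ lo={t}
  n1 li={t} lo={t}
  n2 li={t} lo={t}
  n3 li={t} lo=∅
  n4 li=∅ lo=∅

Interfere edges:
  b↔{r,t}
  d↔{h,t}
  h↔{d,t}
  k↔{t}
  r↔{b}
  t↔{b,d,h,k}

N(r) = ["b"]

Answer: ["b"]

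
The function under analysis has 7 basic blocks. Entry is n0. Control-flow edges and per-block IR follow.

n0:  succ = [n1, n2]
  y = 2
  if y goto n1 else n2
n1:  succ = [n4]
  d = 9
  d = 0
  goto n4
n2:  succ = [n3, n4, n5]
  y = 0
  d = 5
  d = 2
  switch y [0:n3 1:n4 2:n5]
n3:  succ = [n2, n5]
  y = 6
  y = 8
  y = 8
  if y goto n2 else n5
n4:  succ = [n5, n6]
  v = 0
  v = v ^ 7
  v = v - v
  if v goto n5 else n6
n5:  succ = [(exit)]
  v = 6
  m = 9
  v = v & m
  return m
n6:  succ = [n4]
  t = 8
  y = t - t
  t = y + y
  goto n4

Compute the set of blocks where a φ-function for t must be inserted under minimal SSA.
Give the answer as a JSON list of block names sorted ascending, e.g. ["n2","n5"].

idom tree: n1←n0 n2←n0 n3←n2 n4←n0 n5←n0 n6←n4
Join-block Dom:
  n2: preds {n0,n3}: {n0} ∩ {n0,n2,n3} = {n0}; idom=n0
  n4: preds {n1,n2,n6}: {n0,n1} ∩ {n0,n2} ∩ {n0,n4,n6} = {n0}; idom=n0
  n5: preds {n2,n3,n4}: {n0,n2} ∩ {n0,n2,n3} ∩ {n0,n4} = {n0}; idom=n0

Frontier:
  join n2 pred n0: · stop@n0
  join n2 pred n3: n3→n2 stop@n0
  join n4 pred n1: n1 stop@n0
  join n4 pred n2: n2 stop@n0
  join n4 pred n6: n6→n4 stop@n0
  join n5 pred n2: n2 stop@n0
  join n5 pred n3: n3→n2 stop@n0
  join n5 pred n4: n4 stop@n0
  DF(n0)=∅
  DF(n1)={n4}
  DF(n2)={n2,n4,n5}
  DF(n3)={n2,n5}
  DF(n4)={n4,n5}
  DF(n5)=∅
  DF(n6)={n4}

φ for t: defs {n6}
  DF⁺ = {n4,n5}

Answer: ["n4", "n5"]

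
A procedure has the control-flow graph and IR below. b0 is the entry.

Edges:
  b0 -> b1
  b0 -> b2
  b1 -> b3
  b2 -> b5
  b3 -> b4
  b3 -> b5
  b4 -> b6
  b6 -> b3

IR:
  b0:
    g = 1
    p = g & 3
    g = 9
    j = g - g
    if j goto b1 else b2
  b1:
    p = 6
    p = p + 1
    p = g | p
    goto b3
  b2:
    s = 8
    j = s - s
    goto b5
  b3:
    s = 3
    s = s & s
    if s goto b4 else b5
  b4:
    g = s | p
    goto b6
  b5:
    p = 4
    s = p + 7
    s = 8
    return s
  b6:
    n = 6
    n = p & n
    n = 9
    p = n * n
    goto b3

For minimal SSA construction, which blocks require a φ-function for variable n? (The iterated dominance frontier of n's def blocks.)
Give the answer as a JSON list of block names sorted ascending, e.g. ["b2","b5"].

Answer: ["b3", "b5"]

Working:
idom tree: b1←b0 b2←b0 b3←b1 b4←b3 b5←b0 b6←b4
Dom∩ at merges:
  b3: preds {b1,b6}: {b0,b1} ∩ {b0,b1,b3,b4,b6} = {b0,b1}; idom=b1
  b5: preds {b2,b3}: {b0,b2} ∩ {b0,b1,b3} = {b0}; idom=b0

DF derivation:
  join b3 pred b1: · stop@b1
  join b3 pred b6: b6→b4→b3 stop@b1
  join b5 pred b2: b2 stop@b0
  join b5 pred b3: b3→b1 stop@b0
  DF(b0)=∅
  DF(b1)={b5}
  DF(b2)={b5}
  DF(b3)={b3,b5}
  DF(b4)={b3}
  DF(b5)=∅
  DF(b6)={b3}

φ for n: defs {b6}
  DF⁺ = {b3,b5}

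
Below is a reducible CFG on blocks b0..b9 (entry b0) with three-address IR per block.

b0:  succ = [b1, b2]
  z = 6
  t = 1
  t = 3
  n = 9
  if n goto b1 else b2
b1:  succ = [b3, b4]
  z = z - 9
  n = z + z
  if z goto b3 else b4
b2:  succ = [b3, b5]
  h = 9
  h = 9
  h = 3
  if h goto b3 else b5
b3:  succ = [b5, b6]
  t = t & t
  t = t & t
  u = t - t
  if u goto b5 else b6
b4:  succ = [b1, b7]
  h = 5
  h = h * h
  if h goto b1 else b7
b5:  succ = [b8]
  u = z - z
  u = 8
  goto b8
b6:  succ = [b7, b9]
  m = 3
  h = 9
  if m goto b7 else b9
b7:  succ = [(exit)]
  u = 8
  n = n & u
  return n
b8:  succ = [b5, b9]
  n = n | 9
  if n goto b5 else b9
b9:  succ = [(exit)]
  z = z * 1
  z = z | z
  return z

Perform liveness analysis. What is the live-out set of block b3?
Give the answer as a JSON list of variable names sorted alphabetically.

Per-block:
  b0: {n,t,z} / ∅
  b1: {n,z} / {z}
  b2: {h} / ∅
  b3: {t,u} / {t}
  b4: {h} / ∅
  b5: {u} / {z}
  b6: {h,m} / ∅
  b7: {n,u} / {n}
  b8: {n} / {n}
  b9: {z} / {z}

Live sets:
  live b0: ∅→{n,t,z}
  live b1: {t,z}→{n,t,z}
  live b2: {n,t,z}→{n,t,z}
  live b3: {n,t,z}→{n,z}
  live b4: {n,t,z}→{n,t,z}
  live b5: {n,z}→{n,z}
  live b6: {n,z}→{n,z}
  live b7: {n}→∅
  live b8: {n,z}→{n,z}
  live b9: {z}→∅

live-out(b3) = ["n", "z"]

Answer: ["n", "z"]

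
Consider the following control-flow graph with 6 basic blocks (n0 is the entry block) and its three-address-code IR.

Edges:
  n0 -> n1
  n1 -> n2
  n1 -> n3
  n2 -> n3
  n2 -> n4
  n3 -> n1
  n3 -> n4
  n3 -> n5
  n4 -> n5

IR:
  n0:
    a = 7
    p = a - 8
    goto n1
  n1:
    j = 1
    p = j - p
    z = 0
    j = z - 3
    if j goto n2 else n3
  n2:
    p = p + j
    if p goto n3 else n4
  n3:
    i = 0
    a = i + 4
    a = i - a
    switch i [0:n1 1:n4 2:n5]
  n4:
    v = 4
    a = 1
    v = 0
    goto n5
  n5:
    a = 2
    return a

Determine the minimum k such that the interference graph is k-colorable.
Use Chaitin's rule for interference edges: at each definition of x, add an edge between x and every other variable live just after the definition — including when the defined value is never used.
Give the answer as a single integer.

Answer: 3

Working:
Block summaries:
  n0: {a,p} / ∅
  n1: {j,p,z} / {p}
  n2: {p} / {j,p}
  n3: {a,i} / ∅
  n4: {a,v} / ∅
  n5: {a} / ∅

Liveness:
  n0: in=∅ out={p}
  n1: in={p} out={j,p}
  n2: in={j,p} out={p}
  n3: in={p} out={p}
  n4: in=∅ out=∅
  n5: in=∅ out=∅

Interfere edges:
  a↔{i,p}
  i↔{a,p}
  j↔{p}
  p↔{a,i,j,z}
  v↔∅
  z↔{p}

Chromatic number:
  clique {a,i,p} ⇒ need ≥ 3
  3-colouring: c0={p,v}  c1={a,j,z}  c2={i}
  χ = 3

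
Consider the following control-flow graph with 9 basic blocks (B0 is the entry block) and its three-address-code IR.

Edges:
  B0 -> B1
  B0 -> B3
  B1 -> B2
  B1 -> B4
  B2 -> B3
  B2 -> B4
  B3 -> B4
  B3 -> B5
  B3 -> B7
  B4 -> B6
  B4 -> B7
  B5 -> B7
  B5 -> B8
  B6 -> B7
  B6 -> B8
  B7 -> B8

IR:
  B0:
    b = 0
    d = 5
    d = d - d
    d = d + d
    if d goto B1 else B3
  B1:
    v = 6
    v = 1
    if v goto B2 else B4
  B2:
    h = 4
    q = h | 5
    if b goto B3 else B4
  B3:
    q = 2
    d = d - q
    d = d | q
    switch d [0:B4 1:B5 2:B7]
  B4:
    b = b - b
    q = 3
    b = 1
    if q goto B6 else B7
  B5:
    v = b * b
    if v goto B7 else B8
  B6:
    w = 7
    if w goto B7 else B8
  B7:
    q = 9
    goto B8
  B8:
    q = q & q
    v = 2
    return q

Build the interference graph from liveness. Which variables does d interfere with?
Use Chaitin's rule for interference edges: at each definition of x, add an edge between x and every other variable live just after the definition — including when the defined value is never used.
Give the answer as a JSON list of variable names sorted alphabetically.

Answer: ["b", "h", "q", "v"]

Analysis:
def/use:
  B0: {b,d} / ∅
  B1: {v} / ∅
  B2: {h,q} / {b}
  B3: {d,q} / {d}
  B4: {b,q} / {b}
  B5: {v} / {b}
  B6: {w} / ∅
  B7: {q} / ∅
  B8: {q,v} / {q}

Live sets:
  live B0: ∅→{b,d}
  live B1: {b,d}→{b,d}
  live B2: {b,d}→{b,d}
  live B3: {b,d}→{b,q}
  live B4: {b}→{q}
  live B5: {b,q}→{q}
  live B6: {q}→{q}
  live B7: ∅→{q}
  live B8: {q}→∅

Interfere edges:
  b↔{d,h,q,v}
  d↔{b,h,q,v}
  h↔{b,d}
  q↔{b,d,v,w}
  v↔{b,d,q}
  w↔{q}

N(d) = ["b", "h", "q", "v"]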